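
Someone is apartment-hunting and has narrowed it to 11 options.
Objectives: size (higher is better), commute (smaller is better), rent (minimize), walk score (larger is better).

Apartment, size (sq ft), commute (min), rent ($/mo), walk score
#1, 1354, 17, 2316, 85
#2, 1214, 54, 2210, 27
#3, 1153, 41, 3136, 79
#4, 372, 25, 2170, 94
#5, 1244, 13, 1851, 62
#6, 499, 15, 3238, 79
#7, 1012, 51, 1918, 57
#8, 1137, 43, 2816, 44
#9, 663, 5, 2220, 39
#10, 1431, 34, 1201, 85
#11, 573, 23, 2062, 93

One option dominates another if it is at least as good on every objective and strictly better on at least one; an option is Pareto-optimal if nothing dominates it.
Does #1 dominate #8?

Yes

#1 vs #8: size 1354≥1137, commute 17≤43, rent 2316≤2816, walk score 85≥44 — #1 is at least as good on every objective with at least one strict improvement.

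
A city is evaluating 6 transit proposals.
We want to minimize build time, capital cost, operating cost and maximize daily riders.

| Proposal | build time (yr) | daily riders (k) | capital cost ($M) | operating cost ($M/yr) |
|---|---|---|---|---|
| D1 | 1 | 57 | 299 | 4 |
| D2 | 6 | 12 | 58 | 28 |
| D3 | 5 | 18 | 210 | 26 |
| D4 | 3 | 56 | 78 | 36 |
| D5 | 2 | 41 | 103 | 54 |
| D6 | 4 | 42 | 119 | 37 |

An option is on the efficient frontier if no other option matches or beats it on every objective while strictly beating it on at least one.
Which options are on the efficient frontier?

D1: not dominated (best build time).
D2: not dominated (best capital cost).
D3: not dominated.
D4: not dominated.
D5: not dominated.
D6: dominated by D4 (build time 3≤4, daily riders 56≥42, capital cost 78≤119, operating cost 36≤37).

D1, D2, D3, D4, D5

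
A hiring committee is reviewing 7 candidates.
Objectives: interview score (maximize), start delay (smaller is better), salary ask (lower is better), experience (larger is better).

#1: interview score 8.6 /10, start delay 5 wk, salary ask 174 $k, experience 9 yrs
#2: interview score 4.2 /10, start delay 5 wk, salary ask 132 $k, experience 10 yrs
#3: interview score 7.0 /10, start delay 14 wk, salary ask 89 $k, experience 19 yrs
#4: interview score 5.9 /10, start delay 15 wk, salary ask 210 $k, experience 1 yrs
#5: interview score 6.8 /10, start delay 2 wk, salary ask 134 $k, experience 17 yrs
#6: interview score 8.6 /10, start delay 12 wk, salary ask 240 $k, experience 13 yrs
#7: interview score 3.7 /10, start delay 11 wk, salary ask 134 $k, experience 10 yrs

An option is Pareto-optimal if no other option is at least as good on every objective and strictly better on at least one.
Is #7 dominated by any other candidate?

Yes

#2 vs #7: interview score 4.2≥3.7, start delay 5≤11, salary ask 132≤134, experience 10≥10 — #2 is at least as good on every objective and strictly better on at least one, so #2 dominates #7.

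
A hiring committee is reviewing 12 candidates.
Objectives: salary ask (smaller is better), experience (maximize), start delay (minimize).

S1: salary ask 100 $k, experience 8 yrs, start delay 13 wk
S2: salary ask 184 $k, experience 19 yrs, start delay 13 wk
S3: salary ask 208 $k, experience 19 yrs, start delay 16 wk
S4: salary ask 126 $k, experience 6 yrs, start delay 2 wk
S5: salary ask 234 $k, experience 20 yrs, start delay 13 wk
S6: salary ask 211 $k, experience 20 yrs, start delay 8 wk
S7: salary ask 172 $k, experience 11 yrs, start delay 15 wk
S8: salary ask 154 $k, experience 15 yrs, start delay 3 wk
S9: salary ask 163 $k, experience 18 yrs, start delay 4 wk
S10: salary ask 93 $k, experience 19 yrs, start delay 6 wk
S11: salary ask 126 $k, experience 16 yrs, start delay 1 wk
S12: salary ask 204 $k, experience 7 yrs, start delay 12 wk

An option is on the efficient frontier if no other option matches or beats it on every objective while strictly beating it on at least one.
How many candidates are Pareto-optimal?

4

S1: dominated by S10 (salary ask 93≤100, experience 19≥8, start delay 6≤13).
S2: dominated by S10 (salary ask 93≤184, experience 19≥19, start delay 6≤13).
S3: dominated by S2 (salary ask 184≤208, experience 19≥19, start delay 13≤16).
S4: dominated by S11 (salary ask 126≤126, experience 16≥6, start delay 1≤2).
S5: dominated by S6 (salary ask 211≤234, experience 20≥20, start delay 8≤13).
S6: not dominated.
S7: dominated by S8 (salary ask 154≤172, experience 15≥11, start delay 3≤15).
S8: dominated by S11 (salary ask 126≤154, experience 16≥15, start delay 1≤3).
S9: not dominated.
S10: not dominated (best salary ask).
S11: not dominated (best start delay).
S12: dominated by S8 (salary ask 154≤204, experience 15≥7, start delay 3≤12).
Pareto-optimal: S6, S9, S10, S11 → 4.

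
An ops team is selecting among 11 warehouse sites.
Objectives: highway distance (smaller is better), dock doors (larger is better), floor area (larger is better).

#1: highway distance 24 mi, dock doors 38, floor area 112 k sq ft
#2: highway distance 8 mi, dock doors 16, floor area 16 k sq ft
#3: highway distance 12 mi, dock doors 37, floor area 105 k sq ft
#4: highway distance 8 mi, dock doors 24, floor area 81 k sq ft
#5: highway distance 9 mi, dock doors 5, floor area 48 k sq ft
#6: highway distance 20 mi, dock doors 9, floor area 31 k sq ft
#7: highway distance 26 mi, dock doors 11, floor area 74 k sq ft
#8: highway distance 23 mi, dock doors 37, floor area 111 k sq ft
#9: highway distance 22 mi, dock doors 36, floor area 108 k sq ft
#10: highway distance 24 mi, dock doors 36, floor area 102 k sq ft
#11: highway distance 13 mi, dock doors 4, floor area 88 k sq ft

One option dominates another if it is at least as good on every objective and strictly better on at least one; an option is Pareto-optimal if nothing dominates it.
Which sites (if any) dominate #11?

#3: highway distance 12≤13, dock doors 37≥4, floor area 105≥88 — dominates #11.
Others (#1, #2, #4, #5, #6, #7, #8, #9, #10) are each worse than #11 on at least one objective.

#3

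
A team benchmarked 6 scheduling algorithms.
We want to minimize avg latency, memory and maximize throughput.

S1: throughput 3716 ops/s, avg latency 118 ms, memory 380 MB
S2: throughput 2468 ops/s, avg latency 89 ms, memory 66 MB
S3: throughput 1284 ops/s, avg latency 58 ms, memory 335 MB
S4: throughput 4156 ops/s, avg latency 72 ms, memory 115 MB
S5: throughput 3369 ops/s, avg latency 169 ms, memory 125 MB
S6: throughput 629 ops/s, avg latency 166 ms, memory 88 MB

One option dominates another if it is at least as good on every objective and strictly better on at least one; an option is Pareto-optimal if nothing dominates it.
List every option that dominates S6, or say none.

S2

S2: throughput 2468≥629, avg latency 89≤166, memory 66≤88 — dominates S6.
Others (S1, S3, S4, S5) are each worse than S6 on at least one objective.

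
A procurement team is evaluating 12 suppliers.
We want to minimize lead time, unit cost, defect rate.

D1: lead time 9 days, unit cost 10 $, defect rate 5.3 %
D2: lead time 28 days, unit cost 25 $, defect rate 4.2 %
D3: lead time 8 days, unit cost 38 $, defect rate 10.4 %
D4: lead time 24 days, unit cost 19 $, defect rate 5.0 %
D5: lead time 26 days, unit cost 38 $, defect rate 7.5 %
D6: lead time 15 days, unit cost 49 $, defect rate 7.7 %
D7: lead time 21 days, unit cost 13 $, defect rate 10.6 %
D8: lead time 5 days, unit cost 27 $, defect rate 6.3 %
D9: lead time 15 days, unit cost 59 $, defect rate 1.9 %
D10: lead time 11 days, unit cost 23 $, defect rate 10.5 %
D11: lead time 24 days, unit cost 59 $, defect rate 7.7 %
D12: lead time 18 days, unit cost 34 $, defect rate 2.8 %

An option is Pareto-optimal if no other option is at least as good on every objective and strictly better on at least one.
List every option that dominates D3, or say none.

D8: lead time 5≤8, unit cost 27≤38, defect rate 6.3≤10.4 — dominates D3.
Others (D1, D2, D4, D5, D6, D7, D9, D10, D11, D12) are each worse than D3 on at least one objective.

D8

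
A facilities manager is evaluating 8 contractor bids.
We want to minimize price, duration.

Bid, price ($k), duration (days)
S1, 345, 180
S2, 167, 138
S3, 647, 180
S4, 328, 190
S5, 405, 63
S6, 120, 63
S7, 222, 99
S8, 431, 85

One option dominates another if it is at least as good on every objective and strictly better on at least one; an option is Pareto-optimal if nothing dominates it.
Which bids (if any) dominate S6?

none

S1: worse on price (345 vs 120).
S2: worse on price (167 vs 120).
S3: worse on price (647 vs 120).
S4: worse on price (328 vs 120).
S5: worse on price (405 vs 120).
S7: worse on price (222 vs 120).
S8: worse on price (431 vs 120).
No option dominates S6.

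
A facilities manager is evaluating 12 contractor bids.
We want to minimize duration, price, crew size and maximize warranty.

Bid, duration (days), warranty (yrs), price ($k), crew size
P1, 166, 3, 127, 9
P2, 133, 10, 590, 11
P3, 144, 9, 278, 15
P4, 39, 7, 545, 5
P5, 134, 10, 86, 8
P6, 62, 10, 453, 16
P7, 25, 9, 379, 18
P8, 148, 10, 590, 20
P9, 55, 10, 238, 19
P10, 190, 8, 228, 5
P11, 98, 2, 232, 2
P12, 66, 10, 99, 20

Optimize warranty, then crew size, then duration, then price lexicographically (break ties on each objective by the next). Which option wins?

P5

First maximize warranty: best is 10, kept {P2, P5, P6, P8, P9, P12}.
Then minimize crew size: best is 8, kept {P5}.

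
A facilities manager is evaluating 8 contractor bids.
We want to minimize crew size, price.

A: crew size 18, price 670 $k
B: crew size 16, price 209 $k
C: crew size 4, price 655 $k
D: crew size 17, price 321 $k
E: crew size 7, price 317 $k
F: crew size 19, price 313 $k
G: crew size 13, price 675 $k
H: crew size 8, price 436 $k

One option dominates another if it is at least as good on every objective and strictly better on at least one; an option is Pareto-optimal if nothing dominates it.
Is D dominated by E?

Yes

E vs D: crew size 7≤17, price 317≤321 — E is at least as good on every objective with at least one strict improvement.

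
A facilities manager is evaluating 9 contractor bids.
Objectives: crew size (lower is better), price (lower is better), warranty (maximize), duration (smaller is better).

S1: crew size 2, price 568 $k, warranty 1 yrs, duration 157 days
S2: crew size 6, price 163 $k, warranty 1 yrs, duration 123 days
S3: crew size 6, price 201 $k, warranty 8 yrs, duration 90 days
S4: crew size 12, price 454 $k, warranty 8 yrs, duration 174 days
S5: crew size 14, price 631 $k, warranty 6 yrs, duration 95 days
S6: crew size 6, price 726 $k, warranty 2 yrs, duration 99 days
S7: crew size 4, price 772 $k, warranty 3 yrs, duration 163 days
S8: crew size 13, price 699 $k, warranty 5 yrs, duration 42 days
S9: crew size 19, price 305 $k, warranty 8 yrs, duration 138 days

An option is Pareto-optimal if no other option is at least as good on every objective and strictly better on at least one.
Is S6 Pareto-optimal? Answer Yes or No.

No

S3 vs S6: crew size 6≤6, price 201≤726, warranty 8≥2, duration 90≤99 — S3 is at least as good on every objective and strictly better on at least one, so S3 dominates S6.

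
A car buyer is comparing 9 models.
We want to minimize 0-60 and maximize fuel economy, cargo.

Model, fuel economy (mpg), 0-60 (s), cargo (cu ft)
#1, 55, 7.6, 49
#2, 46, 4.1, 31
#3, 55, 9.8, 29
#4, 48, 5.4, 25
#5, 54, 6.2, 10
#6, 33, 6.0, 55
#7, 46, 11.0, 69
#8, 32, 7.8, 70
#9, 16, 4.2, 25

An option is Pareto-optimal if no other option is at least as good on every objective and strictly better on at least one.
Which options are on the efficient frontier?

#1, #2, #4, #5, #6, #7, #8

#1: not dominated.
#2: not dominated (best 0-60).
#3: dominated by #1 (fuel economy 55≥55, 0-60 7.6≤9.8, cargo 49≥29).
#4: not dominated.
#5: not dominated.
#6: not dominated.
#7: not dominated.
#8: not dominated (best cargo).
#9: dominated by #2 (fuel economy 46≥16, 0-60 4.1≤4.2, cargo 31≥25).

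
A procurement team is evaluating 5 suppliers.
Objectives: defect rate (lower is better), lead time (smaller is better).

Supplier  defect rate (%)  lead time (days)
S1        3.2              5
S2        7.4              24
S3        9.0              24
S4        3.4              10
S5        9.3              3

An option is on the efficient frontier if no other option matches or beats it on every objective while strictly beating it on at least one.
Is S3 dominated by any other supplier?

S1 vs S3: defect rate 3.2≤9.0, lead time 5≤24 — S1 is at least as good on every objective and strictly better on at least one, so S1 dominates S3.

Yes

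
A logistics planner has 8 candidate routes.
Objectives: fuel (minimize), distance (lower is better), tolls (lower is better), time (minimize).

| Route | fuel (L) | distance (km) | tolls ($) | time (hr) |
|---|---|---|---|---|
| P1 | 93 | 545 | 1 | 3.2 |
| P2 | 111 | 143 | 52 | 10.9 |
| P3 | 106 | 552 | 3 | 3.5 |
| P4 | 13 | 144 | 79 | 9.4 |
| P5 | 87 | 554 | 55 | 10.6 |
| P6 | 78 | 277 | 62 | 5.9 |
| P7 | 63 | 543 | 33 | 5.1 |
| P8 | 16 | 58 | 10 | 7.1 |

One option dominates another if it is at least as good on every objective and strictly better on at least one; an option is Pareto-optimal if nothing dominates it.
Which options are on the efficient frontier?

P1: not dominated (best tolls).
P2: dominated by P8 (fuel 16≤111, distance 58≤143, tolls 10≤52, time 7.1≤10.9).
P3: dominated by P1 (fuel 93≤106, distance 545≤552, tolls 1≤3, time 3.2≤3.5).
P4: not dominated (best fuel).
P5: dominated by P7 (fuel 63≤87, distance 543≤554, tolls 33≤55, time 5.1≤10.6).
P6: not dominated.
P7: not dominated.
P8: not dominated (best distance).

P1, P4, P6, P7, P8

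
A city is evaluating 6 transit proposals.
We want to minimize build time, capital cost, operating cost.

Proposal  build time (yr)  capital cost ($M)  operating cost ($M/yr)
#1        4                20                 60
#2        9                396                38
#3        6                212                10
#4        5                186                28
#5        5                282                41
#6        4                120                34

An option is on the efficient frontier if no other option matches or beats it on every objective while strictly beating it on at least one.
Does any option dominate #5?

Yes

#4 vs #5: build time 5≤5, capital cost 186≤282, operating cost 28≤41 — #4 is at least as good on every objective and strictly better on at least one, so #4 dominates #5.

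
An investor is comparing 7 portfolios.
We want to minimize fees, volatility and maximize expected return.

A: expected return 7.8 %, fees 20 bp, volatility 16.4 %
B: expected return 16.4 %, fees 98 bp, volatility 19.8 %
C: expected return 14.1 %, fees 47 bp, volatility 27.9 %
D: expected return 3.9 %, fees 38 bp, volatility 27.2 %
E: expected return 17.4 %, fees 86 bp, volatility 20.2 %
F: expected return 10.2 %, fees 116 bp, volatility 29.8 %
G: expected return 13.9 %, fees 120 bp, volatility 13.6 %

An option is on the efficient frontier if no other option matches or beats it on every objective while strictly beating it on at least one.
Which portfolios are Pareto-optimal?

A, B, C, E, G

A: not dominated (best fees).
B: not dominated.
C: not dominated.
D: dominated by A (expected return 7.8≥3.9, fees 20≤38, volatility 16.4≤27.2).
E: not dominated (best expected return).
F: dominated by B (expected return 16.4≥10.2, fees 98≤116, volatility 19.8≤29.8).
G: not dominated (best volatility).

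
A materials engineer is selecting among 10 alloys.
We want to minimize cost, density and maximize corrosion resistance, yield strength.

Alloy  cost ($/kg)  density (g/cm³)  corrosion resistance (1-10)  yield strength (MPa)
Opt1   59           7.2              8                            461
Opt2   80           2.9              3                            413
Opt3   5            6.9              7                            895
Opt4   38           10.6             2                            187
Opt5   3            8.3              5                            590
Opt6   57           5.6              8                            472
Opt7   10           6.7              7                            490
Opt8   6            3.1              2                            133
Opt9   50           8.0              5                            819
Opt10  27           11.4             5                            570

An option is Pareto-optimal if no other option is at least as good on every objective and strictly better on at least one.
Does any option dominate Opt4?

Opt3 vs Opt4: cost 5≤38, density 6.9≤10.6, corrosion resistance 7≥2, yield strength 895≥187 — Opt3 is at least as good on every objective and strictly better on at least one, so Opt3 dominates Opt4.

Yes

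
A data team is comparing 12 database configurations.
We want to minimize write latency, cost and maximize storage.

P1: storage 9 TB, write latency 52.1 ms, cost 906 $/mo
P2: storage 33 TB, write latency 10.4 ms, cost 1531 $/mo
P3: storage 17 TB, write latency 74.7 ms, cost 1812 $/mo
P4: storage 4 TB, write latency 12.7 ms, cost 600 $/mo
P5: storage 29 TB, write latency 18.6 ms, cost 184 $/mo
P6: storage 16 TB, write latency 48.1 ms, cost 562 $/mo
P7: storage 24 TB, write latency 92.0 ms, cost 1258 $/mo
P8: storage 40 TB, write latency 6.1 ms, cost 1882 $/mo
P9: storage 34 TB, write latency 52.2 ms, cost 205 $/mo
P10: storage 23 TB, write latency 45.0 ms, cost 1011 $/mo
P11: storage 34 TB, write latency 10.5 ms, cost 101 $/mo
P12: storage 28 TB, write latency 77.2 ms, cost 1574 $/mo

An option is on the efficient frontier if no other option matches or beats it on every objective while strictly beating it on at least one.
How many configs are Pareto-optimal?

3

P1: dominated by P5 (storage 29≥9, write latency 18.6≤52.1, cost 184≤906).
P2: not dominated.
P3: dominated by P2 (storage 33≥17, write latency 10.4≤74.7, cost 1531≤1812).
P4: dominated by P11 (storage 34≥4, write latency 10.5≤12.7, cost 101≤600).
P5: dominated by P11 (storage 34≥29, write latency 10.5≤18.6, cost 101≤184).
P6: dominated by P5 (storage 29≥16, write latency 18.6≤48.1, cost 184≤562).
P7: dominated by P5 (storage 29≥24, write latency 18.6≤92.0, cost 184≤1258).
P8: not dominated (best storage).
P9: dominated by P11 (storage 34≥34, write latency 10.5≤52.2, cost 101≤205).
P10: dominated by P5 (storage 29≥23, write latency 18.6≤45.0, cost 184≤1011).
P11: not dominated (best cost).
P12: dominated by P2 (storage 33≥28, write latency 10.4≤77.2, cost 1531≤1574).
Pareto-optimal: P2, P8, P11 → 3.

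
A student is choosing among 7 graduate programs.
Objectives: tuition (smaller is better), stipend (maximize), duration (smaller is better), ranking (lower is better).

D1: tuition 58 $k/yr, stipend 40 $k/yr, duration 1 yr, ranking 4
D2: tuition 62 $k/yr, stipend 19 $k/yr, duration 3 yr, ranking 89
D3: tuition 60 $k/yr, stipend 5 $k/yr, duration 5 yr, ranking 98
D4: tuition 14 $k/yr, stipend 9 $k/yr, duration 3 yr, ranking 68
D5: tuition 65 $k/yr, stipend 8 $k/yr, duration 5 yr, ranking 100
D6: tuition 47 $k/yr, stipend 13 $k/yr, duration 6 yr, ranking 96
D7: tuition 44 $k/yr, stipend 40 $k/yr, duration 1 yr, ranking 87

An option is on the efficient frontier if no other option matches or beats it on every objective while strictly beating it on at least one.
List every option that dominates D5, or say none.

D1: tuition 58≤65, stipend 40≥8, duration 1≤5, ranking 4≤100 — dominates D5.
D2: tuition 62≤65, stipend 19≥8, duration 3≤5, ranking 89≤100 — dominates D5.
D4: tuition 14≤65, stipend 9≥8, duration 3≤5, ranking 68≤100 — dominates D5.
D7: tuition 44≤65, stipend 40≥8, duration 1≤5, ranking 87≤100 — dominates D5.
Others (D3, D6) are each worse than D5 on at least one objective.

D1, D2, D4, D7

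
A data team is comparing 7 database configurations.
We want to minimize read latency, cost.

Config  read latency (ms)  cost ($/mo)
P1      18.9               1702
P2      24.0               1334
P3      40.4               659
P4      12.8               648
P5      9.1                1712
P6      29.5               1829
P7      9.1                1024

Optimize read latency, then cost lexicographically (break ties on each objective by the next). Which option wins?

P7

First minimize read latency: best is 9.1, kept {P5, P7}.
Then minimize cost: best is 1024, kept {P7}.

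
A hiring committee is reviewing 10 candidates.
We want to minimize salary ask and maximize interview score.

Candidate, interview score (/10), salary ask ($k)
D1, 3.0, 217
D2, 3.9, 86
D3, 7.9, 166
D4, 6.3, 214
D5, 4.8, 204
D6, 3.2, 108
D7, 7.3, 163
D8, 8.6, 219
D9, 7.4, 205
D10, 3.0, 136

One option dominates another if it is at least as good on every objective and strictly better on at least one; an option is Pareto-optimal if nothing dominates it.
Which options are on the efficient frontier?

D1: dominated by D2 (interview score 3.9≥3.0, salary ask 86≤217).
D2: not dominated (best salary ask).
D3: not dominated.
D4: dominated by D3 (interview score 7.9≥6.3, salary ask 166≤214).
D5: dominated by D3 (interview score 7.9≥4.8, salary ask 166≤204).
D6: dominated by D2 (interview score 3.9≥3.2, salary ask 86≤108).
D7: not dominated.
D8: not dominated (best interview score).
D9: dominated by D3 (interview score 7.9≥7.4, salary ask 166≤205).
D10: dominated by D2 (interview score 3.9≥3.0, salary ask 86≤136).

D2, D3, D7, D8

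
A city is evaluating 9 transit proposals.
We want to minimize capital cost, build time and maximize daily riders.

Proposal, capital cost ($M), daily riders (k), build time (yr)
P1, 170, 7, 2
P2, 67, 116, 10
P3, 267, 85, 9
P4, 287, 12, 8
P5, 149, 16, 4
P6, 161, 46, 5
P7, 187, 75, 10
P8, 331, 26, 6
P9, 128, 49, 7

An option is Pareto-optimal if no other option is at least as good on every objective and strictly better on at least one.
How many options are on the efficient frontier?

P1: not dominated (best build time).
P2: not dominated (best capital cost).
P3: not dominated.
P4: dominated by P5 (capital cost 149≤287, daily riders 16≥12, build time 4≤8).
P5: not dominated.
P6: not dominated.
P7: dominated by P2 (capital cost 67≤187, daily riders 116≥75, build time 10≤10).
P8: dominated by P6 (capital cost 161≤331, daily riders 46≥26, build time 5≤6).
P9: not dominated.
Pareto-optimal: P1, P2, P3, P5, P6, P9 → 6.

6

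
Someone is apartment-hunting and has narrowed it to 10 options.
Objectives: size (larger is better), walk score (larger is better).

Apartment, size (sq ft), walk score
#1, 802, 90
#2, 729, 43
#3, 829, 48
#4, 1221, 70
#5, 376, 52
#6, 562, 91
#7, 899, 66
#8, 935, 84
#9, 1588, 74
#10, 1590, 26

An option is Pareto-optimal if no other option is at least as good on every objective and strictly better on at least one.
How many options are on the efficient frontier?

5

#1: not dominated.
#2: dominated by #1 (size 802≥729, walk score 90≥43).
#3: dominated by #4 (size 1221≥829, walk score 70≥48).
#4: dominated by #9 (size 1588≥1221, walk score 74≥70).
#5: dominated by #1 (size 802≥376, walk score 90≥52).
#6: not dominated (best walk score).
#7: dominated by #4 (size 1221≥899, walk score 70≥66).
#8: not dominated.
#9: not dominated.
#10: not dominated (best size).
Pareto-optimal: #1, #6, #8, #9, #10 → 5.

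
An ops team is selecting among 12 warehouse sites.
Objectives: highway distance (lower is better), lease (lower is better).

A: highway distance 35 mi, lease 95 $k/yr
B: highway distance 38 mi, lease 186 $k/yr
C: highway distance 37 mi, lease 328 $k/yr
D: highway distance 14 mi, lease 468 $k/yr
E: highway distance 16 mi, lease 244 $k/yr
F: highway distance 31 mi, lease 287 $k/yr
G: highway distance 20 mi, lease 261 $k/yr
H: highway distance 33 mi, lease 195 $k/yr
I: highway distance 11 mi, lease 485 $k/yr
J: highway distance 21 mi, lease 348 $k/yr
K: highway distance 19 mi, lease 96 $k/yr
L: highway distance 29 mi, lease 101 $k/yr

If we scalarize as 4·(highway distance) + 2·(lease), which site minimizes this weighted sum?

K

A: 4·35 + 2·95 = 330
B: 4·38 + 2·186 = 524
C: 4·37 + 2·328 = 804
D: 4·14 + 2·468 = 992
E: 4·16 + 2·244 = 552
F: 4·31 + 2·287 = 698
G: 4·20 + 2·261 = 602
H: 4·33 + 2·195 = 522
I: 4·11 + 2·485 = 1014
J: 4·21 + 2·348 = 780
K: 4·19 + 2·96 = 268
L: 4·29 + 2·101 = 318
Lowest: K at 268.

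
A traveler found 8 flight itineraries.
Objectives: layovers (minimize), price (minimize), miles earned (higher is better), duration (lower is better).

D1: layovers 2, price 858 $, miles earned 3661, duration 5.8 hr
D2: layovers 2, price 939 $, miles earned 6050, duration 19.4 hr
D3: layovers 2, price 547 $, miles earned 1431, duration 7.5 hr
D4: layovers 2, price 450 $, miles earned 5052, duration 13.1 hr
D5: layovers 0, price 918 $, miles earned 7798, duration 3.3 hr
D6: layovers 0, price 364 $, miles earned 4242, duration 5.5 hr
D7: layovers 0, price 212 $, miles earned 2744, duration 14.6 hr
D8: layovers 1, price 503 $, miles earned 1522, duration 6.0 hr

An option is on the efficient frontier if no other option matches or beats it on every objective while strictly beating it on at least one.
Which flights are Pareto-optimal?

D1: dominated by D6 (layovers 0≤2, price 364≤858, miles earned 4242≥3661, duration 5.5≤5.8).
D2: dominated by D5 (layovers 0≤2, price 918≤939, miles earned 7798≥6050, duration 3.3≤19.4).
D3: dominated by D6 (layovers 0≤2, price 364≤547, miles earned 4242≥1431, duration 5.5≤7.5).
D4: not dominated.
D5: not dominated (best miles earned).
D6: not dominated.
D7: not dominated (best price).
D8: dominated by D6 (layovers 0≤1, price 364≤503, miles earned 4242≥1522, duration 5.5≤6.0).

D4, D5, D6, D7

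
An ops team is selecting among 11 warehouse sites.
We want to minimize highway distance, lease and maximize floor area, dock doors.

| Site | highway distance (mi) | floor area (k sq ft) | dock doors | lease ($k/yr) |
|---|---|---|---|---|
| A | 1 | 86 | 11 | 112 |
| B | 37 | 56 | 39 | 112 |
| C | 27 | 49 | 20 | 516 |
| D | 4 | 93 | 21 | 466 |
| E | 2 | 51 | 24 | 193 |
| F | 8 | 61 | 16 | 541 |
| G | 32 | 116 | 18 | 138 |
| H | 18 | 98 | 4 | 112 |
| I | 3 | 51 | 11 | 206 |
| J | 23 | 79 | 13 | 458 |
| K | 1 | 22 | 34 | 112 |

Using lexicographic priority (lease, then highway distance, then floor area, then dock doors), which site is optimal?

A

First minimize lease: best is 112, kept {A, B, H, K}.
Then minimize highway distance: best is 1, kept {A, K}.
Then maximize floor area: best is 86, kept {A}.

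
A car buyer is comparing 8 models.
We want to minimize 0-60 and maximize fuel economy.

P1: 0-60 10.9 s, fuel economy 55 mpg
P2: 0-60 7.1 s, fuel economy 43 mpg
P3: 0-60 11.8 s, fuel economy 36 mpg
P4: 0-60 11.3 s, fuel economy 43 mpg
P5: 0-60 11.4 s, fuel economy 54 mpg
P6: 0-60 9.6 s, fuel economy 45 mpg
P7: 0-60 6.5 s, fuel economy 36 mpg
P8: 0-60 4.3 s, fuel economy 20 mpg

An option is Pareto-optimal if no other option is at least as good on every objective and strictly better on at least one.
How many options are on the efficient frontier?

P1: not dominated (best fuel economy).
P2: not dominated.
P3: dominated by P1 (0-60 10.9≤11.8, fuel economy 55≥36).
P4: dominated by P1 (0-60 10.9≤11.3, fuel economy 55≥43).
P5: dominated by P1 (0-60 10.9≤11.4, fuel economy 55≥54).
P6: not dominated.
P7: not dominated.
P8: not dominated (best 0-60).
Pareto-optimal: P1, P2, P6, P7, P8 → 5.

5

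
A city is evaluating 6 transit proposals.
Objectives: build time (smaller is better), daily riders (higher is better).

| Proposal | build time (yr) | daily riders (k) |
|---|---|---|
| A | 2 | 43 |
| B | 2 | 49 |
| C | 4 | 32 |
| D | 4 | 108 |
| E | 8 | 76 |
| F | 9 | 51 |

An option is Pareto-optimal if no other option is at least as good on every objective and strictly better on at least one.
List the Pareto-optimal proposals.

A: dominated by B (build time 2≤2, daily riders 49≥43).
B: not dominated.
C: dominated by A (build time 2≤4, daily riders 43≥32).
D: not dominated (best daily riders).
E: dominated by D (build time 4≤8, daily riders 108≥76).
F: dominated by D (build time 4≤9, daily riders 108≥51).

B, D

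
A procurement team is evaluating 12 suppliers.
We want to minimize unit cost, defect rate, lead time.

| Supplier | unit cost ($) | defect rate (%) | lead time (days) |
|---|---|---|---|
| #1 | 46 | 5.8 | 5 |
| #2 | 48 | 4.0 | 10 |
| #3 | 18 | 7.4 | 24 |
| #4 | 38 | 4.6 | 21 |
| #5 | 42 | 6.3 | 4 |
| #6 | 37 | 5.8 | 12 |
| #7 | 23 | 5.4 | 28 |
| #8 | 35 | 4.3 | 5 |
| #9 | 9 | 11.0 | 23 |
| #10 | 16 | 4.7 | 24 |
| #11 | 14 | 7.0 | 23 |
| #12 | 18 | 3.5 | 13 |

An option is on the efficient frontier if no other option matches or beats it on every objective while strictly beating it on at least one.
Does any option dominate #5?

No

#1: worse on unit cost (46 vs 42).
#2: worse on unit cost (48 vs 42).
#3: worse on defect rate (7.4 vs 6.3).
#4: worse on lead time (21 vs 4).
#6: worse on lead time (12 vs 4).
#7: worse on lead time (28 vs 4).
#8: worse on lead time (5 vs 4).
#9: worse on defect rate (11.0 vs 6.3).
#10: worse on lead time (24 vs 4).
#11: worse on defect rate (7.0 vs 6.3).
#12: worse on lead time (13 vs 4).
No option is at least as good as #5 on every objective and strictly better on one.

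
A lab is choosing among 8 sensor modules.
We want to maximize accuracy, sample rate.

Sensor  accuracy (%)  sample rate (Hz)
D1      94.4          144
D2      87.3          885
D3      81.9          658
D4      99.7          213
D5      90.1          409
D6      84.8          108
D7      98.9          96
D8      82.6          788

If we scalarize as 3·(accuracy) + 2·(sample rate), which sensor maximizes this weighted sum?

D1: 3·94.4 + 2·144 = 571.2
D2: 3·87.3 + 2·885 = 2031.9
D3: 3·81.9 + 2·658 = 1561.7
D4: 3·99.7 + 2·213 = 725.1
D5: 3·90.1 + 2·409 = 1088.3
D6: 3·84.8 + 2·108 = 470.4
D7: 3·98.9 + 2·96 = 488.7
D8: 3·82.6 + 2·788 = 1823.8
Highest: D2 at 2031.9.

D2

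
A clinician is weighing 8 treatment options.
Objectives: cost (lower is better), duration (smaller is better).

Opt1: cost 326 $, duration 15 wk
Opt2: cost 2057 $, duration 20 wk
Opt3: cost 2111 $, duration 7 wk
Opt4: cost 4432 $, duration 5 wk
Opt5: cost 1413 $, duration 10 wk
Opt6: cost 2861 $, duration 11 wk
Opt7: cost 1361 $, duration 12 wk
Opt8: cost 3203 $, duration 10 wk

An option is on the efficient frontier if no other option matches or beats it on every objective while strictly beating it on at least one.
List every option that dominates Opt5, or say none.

Opt1: worse on duration (15 vs 10).
Opt2: worse on cost (2057 vs 1413).
Opt3: worse on cost (2111 vs 1413).
Opt4: worse on cost (4432 vs 1413).
Opt6: worse on cost (2861 vs 1413).
Opt7: worse on duration (12 vs 10).
Opt8: worse on cost (3203 vs 1413).
No option dominates Opt5.

none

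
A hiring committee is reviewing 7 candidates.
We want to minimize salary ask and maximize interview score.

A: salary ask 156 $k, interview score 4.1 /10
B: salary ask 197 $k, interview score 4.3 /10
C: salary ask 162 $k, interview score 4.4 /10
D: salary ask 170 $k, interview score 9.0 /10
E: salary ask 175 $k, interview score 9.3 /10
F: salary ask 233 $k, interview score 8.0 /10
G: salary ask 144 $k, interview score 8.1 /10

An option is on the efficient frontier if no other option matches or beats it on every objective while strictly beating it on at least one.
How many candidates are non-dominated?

A: dominated by G (salary ask 144≤156, interview score 8.1≥4.1).
B: dominated by C (salary ask 162≤197, interview score 4.4≥4.3).
C: dominated by G (salary ask 144≤162, interview score 8.1≥4.4).
D: not dominated.
E: not dominated (best interview score).
F: dominated by D (salary ask 170≤233, interview score 9.0≥8.0).
G: not dominated (best salary ask).
Pareto-optimal: D, E, G → 3.

3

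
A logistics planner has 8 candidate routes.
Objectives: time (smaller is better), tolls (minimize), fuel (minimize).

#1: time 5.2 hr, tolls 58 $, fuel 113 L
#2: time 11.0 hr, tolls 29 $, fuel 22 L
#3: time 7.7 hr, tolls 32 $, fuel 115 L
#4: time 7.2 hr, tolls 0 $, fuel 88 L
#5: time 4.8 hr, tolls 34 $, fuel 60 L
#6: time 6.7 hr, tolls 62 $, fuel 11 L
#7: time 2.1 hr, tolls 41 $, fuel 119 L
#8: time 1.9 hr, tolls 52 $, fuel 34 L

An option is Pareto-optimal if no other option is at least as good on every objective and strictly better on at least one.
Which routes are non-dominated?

#1: dominated by #5 (time 4.8≤5.2, tolls 34≤58, fuel 60≤113).
#2: not dominated.
#3: dominated by #4 (time 7.2≤7.7, tolls 0≤32, fuel 88≤115).
#4: not dominated (best tolls).
#5: not dominated.
#6: not dominated (best fuel).
#7: not dominated.
#8: not dominated (best time).

#2, #4, #5, #6, #7, #8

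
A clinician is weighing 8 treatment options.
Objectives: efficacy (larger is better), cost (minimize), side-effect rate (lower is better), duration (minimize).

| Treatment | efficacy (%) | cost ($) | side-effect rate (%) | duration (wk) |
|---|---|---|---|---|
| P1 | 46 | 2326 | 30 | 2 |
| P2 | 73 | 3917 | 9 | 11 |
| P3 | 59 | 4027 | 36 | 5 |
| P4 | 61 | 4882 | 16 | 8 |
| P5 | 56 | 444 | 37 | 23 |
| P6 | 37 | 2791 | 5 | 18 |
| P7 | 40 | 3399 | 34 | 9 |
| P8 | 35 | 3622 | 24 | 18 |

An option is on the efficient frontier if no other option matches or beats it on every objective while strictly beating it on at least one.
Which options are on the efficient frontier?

P1, P2, P3, P4, P5, P6

P1: not dominated (best duration).
P2: not dominated (best efficacy).
P3: not dominated.
P4: not dominated.
P5: not dominated (best cost).
P6: not dominated (best side-effect rate).
P7: dominated by P1 (efficacy 46≥40, cost 2326≤3399, side-effect rate 30≤34, duration 2≤9).
P8: dominated by P6 (efficacy 37≥35, cost 2791≤3622, side-effect rate 5≤24, duration 18≤18).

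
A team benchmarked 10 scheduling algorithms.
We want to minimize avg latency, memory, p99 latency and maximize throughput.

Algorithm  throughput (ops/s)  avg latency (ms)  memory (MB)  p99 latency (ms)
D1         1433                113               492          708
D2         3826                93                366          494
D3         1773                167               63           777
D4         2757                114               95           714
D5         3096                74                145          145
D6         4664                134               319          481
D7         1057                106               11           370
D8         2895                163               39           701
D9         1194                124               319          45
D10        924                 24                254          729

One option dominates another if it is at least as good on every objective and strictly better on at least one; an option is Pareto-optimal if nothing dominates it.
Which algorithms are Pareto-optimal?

D1: dominated by D2 (throughput 3826≥1433, avg latency 93≤113, memory 366≤492, p99 latency 494≤708).
D2: not dominated.
D3: dominated by D8 (throughput 2895≥1773, avg latency 163≤167, memory 39≤63, p99 latency 701≤777).
D4: not dominated.
D5: not dominated.
D6: not dominated (best throughput).
D7: not dominated (best memory).
D8: not dominated.
D9: not dominated (best p99 latency).
D10: not dominated (best avg latency).

D2, D4, D5, D6, D7, D8, D9, D10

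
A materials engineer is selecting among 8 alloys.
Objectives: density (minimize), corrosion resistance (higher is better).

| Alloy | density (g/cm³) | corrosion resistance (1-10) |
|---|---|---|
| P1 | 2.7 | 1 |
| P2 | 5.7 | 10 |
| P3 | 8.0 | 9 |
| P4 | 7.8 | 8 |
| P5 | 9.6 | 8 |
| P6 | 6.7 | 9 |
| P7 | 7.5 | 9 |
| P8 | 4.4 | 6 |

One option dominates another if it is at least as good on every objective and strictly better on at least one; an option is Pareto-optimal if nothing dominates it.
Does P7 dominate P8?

P7 vs P8: P7 is worse on density (7.5 vs 4.4), so it does not dominate P8.

No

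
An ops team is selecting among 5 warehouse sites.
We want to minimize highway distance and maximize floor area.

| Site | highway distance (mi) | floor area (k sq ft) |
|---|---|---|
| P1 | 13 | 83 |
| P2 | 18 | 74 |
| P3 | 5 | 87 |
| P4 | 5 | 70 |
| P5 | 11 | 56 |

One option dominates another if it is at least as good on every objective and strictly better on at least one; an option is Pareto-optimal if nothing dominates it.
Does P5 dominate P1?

P5 vs P1: P5 is worse on floor area (56 vs 83), so it does not dominate P1.

No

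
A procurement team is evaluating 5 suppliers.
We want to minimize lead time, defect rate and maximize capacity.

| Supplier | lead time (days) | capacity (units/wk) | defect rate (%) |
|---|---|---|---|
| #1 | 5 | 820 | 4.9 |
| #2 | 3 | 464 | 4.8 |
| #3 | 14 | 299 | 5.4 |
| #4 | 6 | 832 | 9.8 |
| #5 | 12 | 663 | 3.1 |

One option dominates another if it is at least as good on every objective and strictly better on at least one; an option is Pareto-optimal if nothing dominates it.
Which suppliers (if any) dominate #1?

#2: worse on capacity (464 vs 820).
#3: worse on lead time (14 vs 5).
#4: worse on lead time (6 vs 5).
#5: worse on lead time (12 vs 5).
No option dominates #1.

none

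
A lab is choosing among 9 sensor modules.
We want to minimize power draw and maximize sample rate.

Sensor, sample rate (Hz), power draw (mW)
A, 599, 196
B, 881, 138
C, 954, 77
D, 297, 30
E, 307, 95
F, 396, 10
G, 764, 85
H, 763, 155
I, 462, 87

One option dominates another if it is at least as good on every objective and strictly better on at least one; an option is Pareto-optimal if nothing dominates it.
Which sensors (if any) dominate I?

C: sample rate 954≥462, power draw 77≤87 — dominates I.
G: sample rate 764≥462, power draw 85≤87 — dominates I.
Others (A, B, D, E, F, H) are each worse than I on at least one objective.

C, G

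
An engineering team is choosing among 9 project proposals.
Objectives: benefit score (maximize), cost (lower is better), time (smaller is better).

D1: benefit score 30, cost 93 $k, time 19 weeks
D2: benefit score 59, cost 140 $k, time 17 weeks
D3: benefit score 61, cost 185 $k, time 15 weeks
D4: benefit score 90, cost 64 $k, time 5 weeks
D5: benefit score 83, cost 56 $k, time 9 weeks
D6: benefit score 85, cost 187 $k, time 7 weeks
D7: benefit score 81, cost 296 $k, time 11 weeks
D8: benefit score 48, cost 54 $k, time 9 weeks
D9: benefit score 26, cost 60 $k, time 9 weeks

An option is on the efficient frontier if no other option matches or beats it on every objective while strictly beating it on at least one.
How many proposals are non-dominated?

3

D1: dominated by D4 (benefit score 90≥30, cost 64≤93, time 5≤19).
D2: dominated by D4 (benefit score 90≥59, cost 64≤140, time 5≤17).
D3: dominated by D4 (benefit score 90≥61, cost 64≤185, time 5≤15).
D4: not dominated (best benefit score).
D5: not dominated.
D6: dominated by D4 (benefit score 90≥85, cost 64≤187, time 5≤7).
D7: dominated by D4 (benefit score 90≥81, cost 64≤296, time 5≤11).
D8: not dominated (best cost).
D9: dominated by D5 (benefit score 83≥26, cost 56≤60, time 9≤9).
Pareto-optimal: D4, D5, D8 → 3.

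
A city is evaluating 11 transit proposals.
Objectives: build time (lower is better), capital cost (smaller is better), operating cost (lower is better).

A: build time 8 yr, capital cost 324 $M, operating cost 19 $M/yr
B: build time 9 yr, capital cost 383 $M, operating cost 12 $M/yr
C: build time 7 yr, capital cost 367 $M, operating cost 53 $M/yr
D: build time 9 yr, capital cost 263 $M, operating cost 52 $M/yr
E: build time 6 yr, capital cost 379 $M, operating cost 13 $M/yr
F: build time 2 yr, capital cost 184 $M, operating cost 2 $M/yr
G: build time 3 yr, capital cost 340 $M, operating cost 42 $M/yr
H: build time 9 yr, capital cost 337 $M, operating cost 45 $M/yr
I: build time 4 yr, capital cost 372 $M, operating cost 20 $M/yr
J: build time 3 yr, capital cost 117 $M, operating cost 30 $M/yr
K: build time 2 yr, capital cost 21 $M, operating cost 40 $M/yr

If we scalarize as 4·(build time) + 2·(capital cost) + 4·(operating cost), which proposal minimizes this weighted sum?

A: 4·8 + 2·324 + 4·19 = 756
B: 4·9 + 2·383 + 4·12 = 850
C: 4·7 + 2·367 + 4·53 = 974
D: 4·9 + 2·263 + 4·52 = 770
E: 4·6 + 2·379 + 4·13 = 834
F: 4·2 + 2·184 + 4·2 = 384
G: 4·3 + 2·340 + 4·42 = 860
H: 4·9 + 2·337 + 4·45 = 890
I: 4·4 + 2·372 + 4·20 = 840
J: 4·3 + 2·117 + 4·30 = 366
K: 4·2 + 2·21 + 4·40 = 210
Lowest: K at 210.

K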